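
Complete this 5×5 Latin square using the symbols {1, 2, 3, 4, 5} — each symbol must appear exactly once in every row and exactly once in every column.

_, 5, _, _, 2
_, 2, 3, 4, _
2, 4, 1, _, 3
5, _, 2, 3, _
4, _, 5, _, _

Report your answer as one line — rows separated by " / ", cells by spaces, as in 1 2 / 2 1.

(r1,c3) = 4
(r1,c4) = 1
(r2,c1) = 1
(r2,c5) = 5
(r3,c4) = 5
(r4,c2) = 1
(r4,c5) = 4
(r5,c2) = 3
(r5,c4) = 2
(r5,c5) = 1
(r1,c1) = 3

3 5 4 1 2 / 1 2 3 4 5 / 2 4 1 5 3 / 5 1 2 3 4 / 4 3 5 2 1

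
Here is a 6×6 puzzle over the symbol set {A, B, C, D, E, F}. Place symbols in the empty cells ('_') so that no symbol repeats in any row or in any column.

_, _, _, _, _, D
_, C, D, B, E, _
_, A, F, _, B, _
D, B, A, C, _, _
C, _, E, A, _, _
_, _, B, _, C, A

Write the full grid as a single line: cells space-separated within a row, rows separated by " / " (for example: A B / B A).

(r1,c3) = C
(r2,c6) = F
(r3,c1) = E
(r3,c4) = D
(r3,c6) = C
(r4,c5) = F
(r4,c6) = E
(r5,c5) = D
(r5,c6) = B
(r6,c1) = F
(r6,c4) = E
(r1,c4) = F
(r1,c5) = A
(r2,c1) = A
(r5,c2) = F
(r6,c2) = D
(r1,c1) = B
(r1,c2) = E

B E C F A D / A C D B E F / E A F D B C / D B A C F E / C F E A D B / F D B E C A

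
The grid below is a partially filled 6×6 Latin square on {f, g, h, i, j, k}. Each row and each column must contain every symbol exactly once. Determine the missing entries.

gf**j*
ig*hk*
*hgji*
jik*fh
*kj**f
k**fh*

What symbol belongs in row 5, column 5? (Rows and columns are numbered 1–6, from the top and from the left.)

g

(r2,c3) = f
(r2,c6) = j
(r3,c1) = f
(r3,c6) = k
(r4,c4) = g
(r5,c1) = h
(r5,c4) = i
(r5,c5) = g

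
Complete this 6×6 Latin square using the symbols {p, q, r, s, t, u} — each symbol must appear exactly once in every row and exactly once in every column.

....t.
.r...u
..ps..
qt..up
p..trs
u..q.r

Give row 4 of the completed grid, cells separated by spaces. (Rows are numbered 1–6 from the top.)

(r1,c6) = q
(r2,c4) = p
(r3,c5) = q
(r3,c6) = t
(r4,c4) = r
(r1,c4) = u
(r2,c5) = s
(r3,c1) = r
(r3,c2) = u
(r4,c3) = s

q t s r u p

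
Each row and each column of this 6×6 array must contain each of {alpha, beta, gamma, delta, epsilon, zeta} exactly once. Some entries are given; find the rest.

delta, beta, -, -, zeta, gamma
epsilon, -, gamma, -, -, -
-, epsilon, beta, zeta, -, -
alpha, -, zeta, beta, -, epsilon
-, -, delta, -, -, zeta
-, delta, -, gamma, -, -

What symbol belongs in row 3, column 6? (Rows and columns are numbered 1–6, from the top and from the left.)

At row 3, column 1: row 3 has {beta,epsilon,zeta}; column 1 has {alpha,delta,epsilon}; that leaves gamma.
At row 4, column 2: row 4 has {alpha,beta,epsilon,zeta}; column 2 has {beta,delta,epsilon}; that leaves gamma.
At row 4, column 5: row 4 has {alpha,beta,gamma,epsilon,zeta}; column 5 has {zeta}; that leaves delta.
At row 5, column 1: row 5 has {delta,zeta}; column 1 has {alpha,gamma,delta,epsilon}; that leaves beta.
At row 5, column 2: row 5 has {beta,delta,zeta}; column 2 has {beta,gamma,delta,epsilon}; that leaves alpha.
At row 5, column 4: row 5 has {alpha,beta,delta,zeta}; column 4 has {beta,gamma,zeta}; that leaves epsilon.
At row 5, column 5: row 5 has {alpha,beta,delta,epsilon,zeta}; column 5 has {delta,zeta}; that leaves gamma.
At row 6, column 1: row 6 has {gamma,delta}; column 1 has {alpha,beta,gamma,delta,epsilon}; that leaves zeta.
At row 1, column 4: row 1 has {beta,gamma,delta,zeta}; column 4 has {beta,gamma,epsilon,zeta}; that leaves alpha.
At row 2, column 2: row 2 has {gamma,epsilon}; column 2 has {alpha,beta,gamma,delta,epsilon}; that leaves zeta.
At row 2, column 4: row 2 has {gamma,epsilon,zeta}; column 4 has {alpha,beta,gamma,epsilon,zeta}; that leaves delta.
At row 3, column 5: row 3 has {beta,gamma,epsilon,zeta}; column 5 has {gamma,delta,zeta}; that leaves alpha.
At row 3, column 6: row 3 has {alpha,beta,gamma,epsilon,zeta}; column 6 has {gamma,epsilon,zeta}; that leaves delta.

delta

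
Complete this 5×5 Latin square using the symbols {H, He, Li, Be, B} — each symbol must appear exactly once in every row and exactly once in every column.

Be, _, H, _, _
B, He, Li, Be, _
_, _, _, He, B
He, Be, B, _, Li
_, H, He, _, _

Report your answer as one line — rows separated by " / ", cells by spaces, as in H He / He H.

Be B H Li He / B He Li Be H / H Li Be He B / He Be B H Li / Li H He B Be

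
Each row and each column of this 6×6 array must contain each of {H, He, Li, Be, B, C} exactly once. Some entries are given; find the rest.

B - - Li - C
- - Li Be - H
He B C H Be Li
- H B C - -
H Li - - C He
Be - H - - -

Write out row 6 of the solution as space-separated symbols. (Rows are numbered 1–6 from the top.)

(r2,c1) = C
(r2,c2) = He
(r2,c5) = B
(r4,c1) = Li
(r4,c5) = He
(r4,c6) = Be
(r5,c3) = Be
(r5,c4) = B
(r6,c2) = C
(r6,c4) = He
(r6,c5) = Li
(r6,c6) = B

Be C H He Li B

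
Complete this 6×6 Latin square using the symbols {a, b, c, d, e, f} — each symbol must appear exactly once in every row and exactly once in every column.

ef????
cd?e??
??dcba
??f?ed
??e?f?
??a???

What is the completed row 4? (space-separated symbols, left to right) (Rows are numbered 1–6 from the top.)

a c f b e d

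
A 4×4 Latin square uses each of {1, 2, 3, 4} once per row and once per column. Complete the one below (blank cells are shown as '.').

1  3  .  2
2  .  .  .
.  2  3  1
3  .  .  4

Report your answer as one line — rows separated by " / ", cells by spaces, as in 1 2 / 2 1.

1 3 4 2 / 2 4 1 3 / 4 2 3 1 / 3 1 2 4

(r1,c3) = 4
(r2,c3) = 1
(r2,c4) = 3
(r3,c1) = 4
(r4,c2) = 1
(r4,c3) = 2
(r2,c2) = 4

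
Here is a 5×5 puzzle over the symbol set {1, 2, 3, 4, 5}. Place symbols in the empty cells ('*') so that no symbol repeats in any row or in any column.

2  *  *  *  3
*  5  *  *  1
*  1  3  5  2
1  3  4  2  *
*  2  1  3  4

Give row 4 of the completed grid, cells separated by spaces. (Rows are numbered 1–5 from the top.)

1 3 4 2 5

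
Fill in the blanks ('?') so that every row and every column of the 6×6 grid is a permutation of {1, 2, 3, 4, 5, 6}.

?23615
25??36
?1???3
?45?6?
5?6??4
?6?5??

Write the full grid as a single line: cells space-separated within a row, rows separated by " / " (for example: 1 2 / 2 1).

4 2 3 6 1 5 / 2 5 1 4 3 6 / 6 1 4 2 5 3 / 1 4 5 3 6 2 / 5 3 6 1 2 4 / 3 6 2 5 4 1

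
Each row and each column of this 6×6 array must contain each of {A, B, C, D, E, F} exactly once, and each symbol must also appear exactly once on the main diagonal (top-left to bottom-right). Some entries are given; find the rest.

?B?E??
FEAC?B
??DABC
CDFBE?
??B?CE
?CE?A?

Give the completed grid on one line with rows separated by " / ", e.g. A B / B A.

(r1,c1) = A
(r1,c3) = C
(r2,c5) = D
(r3,c1) = E
(r3,c2) = F
(r4,c6) = A
(r5,c1) = D
(r5,c2) = A
(r5,c4) = F
(r6,c1) = B
(r6,c4) = D
(r6,c6) = F
(r1,c5) = F
(r1,c6) = D

A B C E F D / F E A C D B / E F D A B C / C D F B E A / D A B F C E / B C E D A F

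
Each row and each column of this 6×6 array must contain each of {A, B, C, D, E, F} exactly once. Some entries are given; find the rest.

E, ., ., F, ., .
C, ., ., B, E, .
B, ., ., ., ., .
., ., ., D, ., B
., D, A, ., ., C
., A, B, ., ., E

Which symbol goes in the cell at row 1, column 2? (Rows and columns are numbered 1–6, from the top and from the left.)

B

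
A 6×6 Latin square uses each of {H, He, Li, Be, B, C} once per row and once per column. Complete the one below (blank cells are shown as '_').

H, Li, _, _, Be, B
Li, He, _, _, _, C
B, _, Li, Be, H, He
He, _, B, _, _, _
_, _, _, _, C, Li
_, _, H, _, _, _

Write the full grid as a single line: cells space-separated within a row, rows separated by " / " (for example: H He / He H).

H Li C He Be B / Li He Be H B C / B C Li Be H He / He Be B C Li H / Be H He B C Li / C B H Li He Be

row 2 has {He,Li,C}; column 3 has {H,Li,B} — only Be is left for (r2,c3).
row 2 has {He,Li,Be,C}; column 5 has {H,Be,C} — only B is left for (r2,c5).
row 3 has {H,He,Li,Be,B}; column 2 has {He,Li} — only C is left for (r3,c2).
row 4 has {He,B}; column 5 has {H,Be,B,C} — only Li is left for (r4,c5).
row 5 has {Li,C}; column 1 has {H,He,Li,B} — only Be is left for (r5,c1).
row 5 has {Li,Be,C}; column 3 has {H,Li,Be,B} — only He is left for (r5,c3).
row 6 has {H}; column 1 has {H,He,Li,Be,B} — only C is left for (r6,c1).
row 6 has {H,C}; column 5 has {H,Li,Be,B,C} — only He is left for (r6,c5).
row 6 has {H,He,C}; column 6 has {He,Li,B,C} — only Be is left for (r6,c6).
row 1 has {H,Li,Be,B}; column 3 has {H,He,Li,Be,B} — only C is left for (r1,c3).
row 1 has {H,Li,Be,B,C}; column 4 has {Be} — only He is left for (r1,c4).
row 2 has {He,Li,Be,B,C}; column 4 has {He,Be} — only H is left for (r2,c4).
row 4 has {He,Li,B}; column 4 has {H,He,Be} — only C is left for (r4,c4).
row 4 has {He,Li,B,C}; column 6 has {He,Li,Be,B,C} — only H is left for (r4,c6).
row 5 has {He,Li,Be,C}; column 4 has {H,He,Be,C} — only B is left for (r5,c4).
row 6 has {H,He,Be,C}; column 2 has {He,Li,C} — only B is left for (r6,c2).
row 6 has {H,He,Be,B,C}; column 4 has {H,He,Be,B,C} — only Li is left for (r6,c4).
row 4 has {H,He,Li,B,C}; column 2 has {He,Li,B,C} — only Be is left for (r4,c2).
row 5 has {He,Li,Be,B,C}; column 2 has {He,Li,Be,B,C} — only H is left for (r5,c2).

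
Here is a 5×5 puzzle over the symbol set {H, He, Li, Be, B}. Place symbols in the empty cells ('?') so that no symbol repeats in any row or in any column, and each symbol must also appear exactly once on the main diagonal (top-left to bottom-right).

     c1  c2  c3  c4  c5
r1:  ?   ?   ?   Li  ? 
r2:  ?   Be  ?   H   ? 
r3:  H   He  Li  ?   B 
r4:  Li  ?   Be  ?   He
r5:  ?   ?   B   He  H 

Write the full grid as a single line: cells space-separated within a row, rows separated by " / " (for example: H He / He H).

He B H Li Be / B Be He H Li / H He Li Be B / Li H Be B He / Be Li B He H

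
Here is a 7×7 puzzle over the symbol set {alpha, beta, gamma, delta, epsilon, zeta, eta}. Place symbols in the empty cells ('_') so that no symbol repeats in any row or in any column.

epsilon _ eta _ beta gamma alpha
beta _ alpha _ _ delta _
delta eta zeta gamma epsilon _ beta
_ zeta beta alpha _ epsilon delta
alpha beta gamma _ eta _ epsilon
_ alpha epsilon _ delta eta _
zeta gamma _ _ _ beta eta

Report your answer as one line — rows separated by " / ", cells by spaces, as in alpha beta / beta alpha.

epsilon delta eta zeta beta gamma alpha / beta epsilon alpha eta zeta delta gamma / delta eta zeta gamma epsilon alpha beta / eta zeta beta alpha gamma epsilon delta / alpha beta gamma delta eta zeta epsilon / gamma alpha epsilon beta delta eta zeta / zeta gamma delta epsilon alpha beta eta

row 1 has {alpha,beta,gamma,epsilon,eta}; column 2 has {alpha,beta,gamma,zeta,eta} — only delta is left for (r1,c2).
row 1 has {alpha,beta,gamma,delta,epsilon,eta}; column 4 has {alpha,gamma} — only zeta is left for (r1,c4).
row 2 has {alpha,beta,delta}; column 2 has {alpha,beta,gamma,delta,zeta,eta} — only epsilon is left for (r2,c2).
row 2 has {alpha,beta,delta,epsilon}; column 4 has {alpha,gamma,zeta} — only eta is left for (r2,c4).
row 3 has {beta,gamma,delta,epsilon,zeta,eta}; column 6 has {beta,gamma,delta,epsilon,eta} — only alpha is left for (r3,c6).
row 4 has {alpha,beta,delta,epsilon,zeta}; column 5 has {beta,delta,epsilon,eta} — only gamma is left for (r4,c5).
row 5 has {alpha,beta,gamma,epsilon,eta}; column 4 has {alpha,gamma,zeta,eta} — only delta is left for (r5,c4).
row 5 has {alpha,beta,gamma,delta,epsilon,eta}; column 6 has {alpha,beta,gamma,delta,epsilon,eta} — only zeta is left for (r5,c6).
row 6 has {alpha,delta,epsilon,eta}; column 1 has {alpha,beta,delta,epsilon,zeta} — only gamma is left for (r6,c1).
row 6 has {alpha,gamma,delta,epsilon,eta}; column 4 has {alpha,gamma,delta,zeta,eta} — only beta is left for (r6,c4).
row 6 has {alpha,beta,gamma,delta,epsilon,eta}; column 7 has {alpha,beta,delta,epsilon,eta} — only zeta is left for (r6,c7).
row 7 has {beta,gamma,zeta,eta}; column 3 has {alpha,beta,gamma,epsilon,zeta,eta} — only delta is left for (r7,c3).
row 7 has {beta,gamma,delta,zeta,eta}; column 4 has {alpha,beta,gamma,delta,zeta,eta} — only epsilon is left for (r7,c4).
row 7 has {beta,gamma,delta,epsilon,zeta,eta}; column 5 has {beta,gamma,delta,epsilon,eta} — only alpha is left for (r7,c5).
row 2 has {alpha,beta,delta,epsilon,eta}; column 5 has {alpha,beta,gamma,delta,epsilon,eta} — only zeta is left for (r2,c5).
row 2 has {alpha,beta,delta,epsilon,zeta,eta}; column 7 has {alpha,beta,delta,epsilon,zeta,eta} — only gamma is left for (r2,c7).
row 4 has {alpha,beta,gamma,delta,epsilon,zeta}; column 1 has {alpha,beta,gamma,delta,epsilon,zeta} — only eta is left for (r4,c1).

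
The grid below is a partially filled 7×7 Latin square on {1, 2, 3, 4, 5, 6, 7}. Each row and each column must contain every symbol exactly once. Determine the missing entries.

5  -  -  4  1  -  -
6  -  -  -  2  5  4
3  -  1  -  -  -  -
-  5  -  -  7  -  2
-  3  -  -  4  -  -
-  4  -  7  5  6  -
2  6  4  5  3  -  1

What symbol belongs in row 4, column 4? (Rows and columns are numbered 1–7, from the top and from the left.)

At row 3, column 5: row 3 has {1,3}; column 5 has {1,2,3,4,5,7}; that leaves 6.
At row 6, column 1: row 6 has {4,5,6,7}; column 1 has {2,3,5,6}; that leaves 1.
At row 6, column 7: row 6 has {1,4,5,6,7}; column 7 has {1,2,4}; that leaves 3.
At row 7, column 6: row 7 has {1,2,3,4,5,6}; column 6 has {5,6}; that leaves 7.
At row 3, column 4: row 3 has {1,3,6}; column 4 has {4,5,7}; that leaves 2.
At row 3, column 6: row 3 has {1,2,3,6}; column 6 has {5,6,7}; that leaves 4.
At row 4, column 1: row 4 has {2,5,7}; column 1 has {1,2,3,5,6}; that leaves 4.
At row 5, column 1: row 5 has {3,4}; column 1 has {1,2,3,4,5,6}; that leaves 7.
At row 6, column 3: row 6 has {1,3,4,5,6,7}; column 3 has {1,4}; that leaves 2.
At row 3, column 2: row 3 has {1,2,3,4,6}; column 2 has {3,4,5,6}; that leaves 7.
At row 3, column 7: row 3 has {1,2,3,4,6,7}; column 7 has {1,2,3,4}; that leaves 5.
At row 5, column 7: row 5 has {3,4,7}; column 7 has {1,2,3,4,5}; that leaves 6.
At row 1, column 2: row 1 has {1,4,5}; column 2 has {3,4,5,6,7}; that leaves 2.
At row 1, column 6: row 1 has {1,2,4,5}; column 6 has {4,5,6,7}; that leaves 3.
At row 1, column 7: row 1 has {1,2,3,4,5}; column 7 has {1,2,3,4,5,6}; that leaves 7.
At row 2, column 2: row 2 has {2,4,5,6}; column 2 has {2,3,4,5,6,7}; that leaves 1.
At row 2, column 4: row 2 has {1,2,4,5,6}; column 4 has {2,4,5,7}; that leaves 3.
At row 4, column 6: row 4 has {2,4,5,7}; column 6 has {3,4,5,6,7}; that leaves 1.
At row 5, column 3: row 5 has {3,4,6,7}; column 3 has {1,2,4}; that leaves 5.
At row 5, column 4: row 5 has {3,4,5,6,7}; column 4 has {2,3,4,5,7}; that leaves 1.
At row 5, column 6: row 5 has {1,3,4,5,6,7}; column 6 has {1,3,4,5,6,7}; that leaves 2.
At row 1, column 3: row 1 has {1,2,3,4,5,7}; column 3 has {1,2,4,5}; that leaves 6.
At row 2, column 3: row 2 has {1,2,3,4,5,6}; column 3 has {1,2,4,5,6}; that leaves 7.
At row 4, column 3: row 4 has {1,2,4,5,7}; column 3 has {1,2,4,5,6,7}; that leaves 3.
At row 4, column 4: row 4 has {1,2,3,4,5,7}; column 4 has {1,2,3,4,5,7}; that leaves 6.

6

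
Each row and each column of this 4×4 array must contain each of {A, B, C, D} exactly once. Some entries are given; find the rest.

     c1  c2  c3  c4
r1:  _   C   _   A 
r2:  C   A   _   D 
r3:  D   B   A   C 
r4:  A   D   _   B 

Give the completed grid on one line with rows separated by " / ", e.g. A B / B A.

(r1,c1) = B
(r1,c3) = D
(r2,c3) = B
(r4,c3) = C

B C D A / C A B D / D B A C / A D C B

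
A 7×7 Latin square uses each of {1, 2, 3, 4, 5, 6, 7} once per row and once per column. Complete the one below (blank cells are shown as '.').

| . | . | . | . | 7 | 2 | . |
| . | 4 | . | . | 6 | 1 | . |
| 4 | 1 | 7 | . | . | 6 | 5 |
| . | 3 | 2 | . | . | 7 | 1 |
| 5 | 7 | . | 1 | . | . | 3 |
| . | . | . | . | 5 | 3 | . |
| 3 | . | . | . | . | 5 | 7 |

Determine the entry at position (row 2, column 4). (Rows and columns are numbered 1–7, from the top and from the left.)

3

(r2,c7) = 2
(r4,c1) = 6
(r4,c5) = 4
(r5,c5) = 2
(r5,c6) = 4
(r7,c5) = 1
(r1,c1) = 1
(r2,c1) = 7
(r3,c5) = 3
(r4,c4) = 5
(r5,c3) = 6
(r6,c1) = 2
(r6,c2) = 6
(r6,c7) = 4
(r7,c2) = 2
(r7,c3) = 4
(r7,c4) = 6
(r1,c2) = 5
(r1,c3) = 3
(r1,c4) = 4
(r1,c7) = 6
(r2,c3) = 5
(r2,c4) = 3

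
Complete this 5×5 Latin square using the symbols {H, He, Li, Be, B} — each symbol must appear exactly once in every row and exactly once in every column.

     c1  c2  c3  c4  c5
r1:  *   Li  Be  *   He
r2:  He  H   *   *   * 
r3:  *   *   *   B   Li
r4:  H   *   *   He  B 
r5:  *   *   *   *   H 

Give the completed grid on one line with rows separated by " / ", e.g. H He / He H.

B Li Be H He / He H B Li Be / Be He H B Li / H Be Li He B / Li B He Be H

Cell (r1,c1): row 1 has {He,Li,Be}; column 1 has {H,He} → B.
Cell (r1,c4): row 1 has {He,Li,Be,B}; column 4 has {He,B} → H.
Cell (r2,c5): row 2 has {H,He}; column 5 has {H,He,Li,B} → Be.
Cell (r3,c1): row 3 has {Li,B}; column 1 has {H,He,B} → Be.
Cell (r3,c2): row 3 has {Li,Be,B}; column 2 has {H,Li} → He.
Cell (r3,c3): row 3 has {He,Li,Be,B}; column 3 has {Be} → H.
Cell (r4,c2): row 4 has {H,He,B}; column 2 has {H,He,Li} → Be.
Cell (r4,c3): row 4 has {H,He,Be,B}; column 3 has {H,Be} → Li.
Cell (r5,c1): row 5 has {H}; column 1 has {H,He,Be,B} → Li.
Cell (r5,c2): row 5 has {H,Li}; column 2 has {H,He,Li,Be} → B.
Cell (r5,c3): row 5 has {H,Li,B}; column 3 has {H,Li,Be} → He.
Cell (r5,c4): row 5 has {H,He,Li,B}; column 4 has {H,He,B} → Be.
Cell (r2,c3): row 2 has {H,He,Be}; column 3 has {H,He,Li,Be} → B.
Cell (r2,c4): row 2 has {H,He,Be,B}; column 4 has {H,He,Be,B} → Li.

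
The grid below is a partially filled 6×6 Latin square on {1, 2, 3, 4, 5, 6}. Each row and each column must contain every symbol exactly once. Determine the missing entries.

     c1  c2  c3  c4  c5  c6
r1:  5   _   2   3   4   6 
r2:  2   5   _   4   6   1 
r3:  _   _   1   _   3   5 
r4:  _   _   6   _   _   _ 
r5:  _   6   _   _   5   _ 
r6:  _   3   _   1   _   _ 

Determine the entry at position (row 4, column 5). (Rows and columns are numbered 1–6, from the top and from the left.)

1

row 1 has {2,3,4,5,6}; column 2 has {3,5,6} — only 1 is left for (r1,c2).
row 2 has {1,2,4,5,6}; column 3 has {1,2,6} — only 3 is left for (r2,c3).
row 5 has {5,6}; column 3 has {1,2,3,6} — only 4 is left for (r5,c3).
row 5 has {4,5,6}; column 4 has {1,3,4} — only 2 is left for (r5,c4).
row 5 has {2,4,5,6}; column 6 has {1,5,6} — only 3 is left for (r5,c6).
row 6 has {1,3}; column 3 has {1,2,3,4,6} — only 5 is left for (r6,c3).
row 6 has {1,3,5}; column 5 has {3,4,5,6} — only 2 is left for (r6,c5).
row 6 has {1,2,3,5}; column 6 has {1,3,5,6} — only 4 is left for (r6,c6).
row 3 has {1,3,5}; column 4 has {1,2,3,4} — only 6 is left for (r3,c4).
row 4 has {6}; column 4 has {1,2,3,4,6} — only 5 is left for (r4,c4).
row 4 has {5,6}; column 5 has {2,3,4,5,6} — only 1 is left for (r4,c5).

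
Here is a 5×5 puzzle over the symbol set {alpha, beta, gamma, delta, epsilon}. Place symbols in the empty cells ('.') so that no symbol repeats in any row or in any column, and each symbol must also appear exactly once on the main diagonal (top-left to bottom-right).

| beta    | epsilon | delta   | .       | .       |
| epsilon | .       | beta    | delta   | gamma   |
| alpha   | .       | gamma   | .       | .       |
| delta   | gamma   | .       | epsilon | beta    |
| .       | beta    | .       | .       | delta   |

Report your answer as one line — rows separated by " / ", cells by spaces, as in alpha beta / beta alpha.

beta epsilon delta gamma alpha / epsilon alpha beta delta gamma / alpha delta gamma beta epsilon / delta gamma alpha epsilon beta / gamma beta epsilon alpha delta

(r1,c5) = alpha
(r2,c2) = alpha
(r3,c2) = delta
(r3,c4) = beta
(r3,c5) = epsilon
(r4,c3) = alpha
(r5,c1) = gamma
(r5,c3) = epsilon
(r5,c4) = alpha
(r1,c4) = gamma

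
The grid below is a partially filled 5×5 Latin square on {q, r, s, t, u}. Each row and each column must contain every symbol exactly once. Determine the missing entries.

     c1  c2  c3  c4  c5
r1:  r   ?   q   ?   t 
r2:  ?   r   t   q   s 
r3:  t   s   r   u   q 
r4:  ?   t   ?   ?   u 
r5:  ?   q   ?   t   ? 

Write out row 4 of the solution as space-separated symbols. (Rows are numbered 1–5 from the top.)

q t s r u

row 1 has {q,r,t}; column 2 has {q,r,s,t} — only u is left for (r1,c2).
row 1 has {q,r,t,u}; column 4 has {q,t,u} — only s is left for (r1,c4).
row 2 has {q,r,s,t}; column 1 has {r,t} — only u is left for (r2,c1).
row 4 has {t,u}; column 3 has {q,r,t} — only s is left for (r4,c3).
row 4 has {s,t,u}; column 4 has {q,s,t,u} — only r is left for (r4,c4).
row 5 has {q,t}; column 1 has {r,t,u} — only s is left for (r5,c1).
row 5 has {q,s,t}; column 3 has {q,r,s,t} — only u is left for (r5,c3).
row 5 has {q,s,t,u}; column 5 has {q,s,t,u} — only r is left for (r5,c5).
row 4 has {r,s,t,u}; column 1 has {r,s,t,u} — only q is left for (r4,c1).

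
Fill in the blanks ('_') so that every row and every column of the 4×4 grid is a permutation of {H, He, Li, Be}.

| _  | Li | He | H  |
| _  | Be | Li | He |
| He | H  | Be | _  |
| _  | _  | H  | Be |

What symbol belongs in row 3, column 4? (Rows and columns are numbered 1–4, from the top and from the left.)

row 1 has {H,He,Li}; column 1 has {He} — only Be is left for (r1,c1).
row 2 has {He,Li,Be}; column 1 has {He,Be} — only H is left for (r2,c1).
row 3 has {H,He,Be}; column 4 has {H,He,Be} — only Li is left for (r3,c4).

Li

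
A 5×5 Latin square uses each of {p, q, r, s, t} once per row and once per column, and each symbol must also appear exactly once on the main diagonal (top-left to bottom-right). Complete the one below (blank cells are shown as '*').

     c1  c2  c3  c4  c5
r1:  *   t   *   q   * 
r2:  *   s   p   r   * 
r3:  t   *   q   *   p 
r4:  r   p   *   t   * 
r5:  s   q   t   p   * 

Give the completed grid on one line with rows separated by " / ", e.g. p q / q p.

p t r q s / q s p r t / t r q s p / r p s t q / s q t p r

row 1 has {q,t}; column 1 has {r,s,t}; the diagonal has {q,s,t} — only p is left for (r1,c1).
row 2 has {p,r,s}; column 1 has {p,r,s,t} — only q is left for (r2,c1).
row 2 has {p,q,r,s}; column 5 has {p} — only t is left for (r2,c5).
row 3 has {p,q,t}; column 2 has {p,q,s,t} — only r is left for (r3,c2).
row 3 has {p,q,r,t}; column 4 has {p,q,r,t} — only s is left for (r3,c4).
row 4 has {p,r,t}; column 3 has {p,q,t} — only s is left for (r4,c3).
row 4 has {p,r,s,t}; column 5 has {p,t} — only q is left for (r4,c5).
row 5 has {p,q,s,t}; column 5 has {p,q,t}; the diagonal has {p,q,s,t} — only r is left for (r5,c5).
row 1 has {p,q,t}; column 3 has {p,q,s,t} — only r is left for (r1,c3).
row 1 has {p,q,r,t}; column 5 has {p,q,r,t} — only s is left for (r1,c5).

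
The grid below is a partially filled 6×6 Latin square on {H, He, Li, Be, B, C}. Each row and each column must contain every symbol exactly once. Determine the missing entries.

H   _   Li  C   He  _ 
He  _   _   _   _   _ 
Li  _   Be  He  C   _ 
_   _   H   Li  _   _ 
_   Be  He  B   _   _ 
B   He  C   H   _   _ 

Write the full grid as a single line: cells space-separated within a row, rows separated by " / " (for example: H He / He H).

H B Li C He Be / He Li B Be H C / Li H Be He C B / Be C H Li B He / C Be He B Li H / B He C H Be Li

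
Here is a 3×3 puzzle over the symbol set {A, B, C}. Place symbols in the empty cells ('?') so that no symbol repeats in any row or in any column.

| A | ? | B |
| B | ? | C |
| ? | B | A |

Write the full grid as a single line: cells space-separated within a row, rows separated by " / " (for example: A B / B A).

A C B / B A C / C B A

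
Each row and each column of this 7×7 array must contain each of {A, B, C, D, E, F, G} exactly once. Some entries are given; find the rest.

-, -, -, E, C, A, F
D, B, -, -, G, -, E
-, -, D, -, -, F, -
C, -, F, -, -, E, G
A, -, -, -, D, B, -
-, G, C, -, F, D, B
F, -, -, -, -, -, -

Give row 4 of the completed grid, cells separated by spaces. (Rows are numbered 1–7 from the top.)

At row 1, column 2: row 1 has {A,C,E,F}; column 2 has {B,G}; that leaves D.
At row 2, column 3: row 2 has {B,D,E,G}; column 3 has {C,D,F}; that leaves A.
At row 2, column 6: row 2 has {A,B,D,E,G}; column 6 has {A,B,D,E,F}; that leaves C.
At row 4, column 2: row 4 has {C,E,F,G}; column 2 has {B,D,G}; that leaves A.
At row 4, column 5: row 4 has {A,C,E,F,G}; column 5 has {C,D,F,G}; that leaves B.
At row 5, column 7: row 5 has {A,B,D}; column 7 has {B,E,F,G}; that leaves C.
At row 6, column 1: row 6 has {B,C,D,F,G}; column 1 has {A,C,D,F}; that leaves E.
At row 6, column 4: row 6 has {B,C,D,E,F,G}; column 4 has {E}; that leaves A.
At row 7, column 6: row 7 has {F}; column 6 has {A,B,C,D,E,F}; that leaves G.
At row 2, column 4: row 2 has {A,B,C,D,E,G}; column 4 has {A,E}; that leaves F.
At row 3, column 7: row 3 has {D,F}; column 7 has {B,C,E,F,G}; that leaves A.
At row 4, column 4: row 4 has {A,B,C,E,F,G}; column 4 has {A,E,F}; that leaves D.

C A F D B E G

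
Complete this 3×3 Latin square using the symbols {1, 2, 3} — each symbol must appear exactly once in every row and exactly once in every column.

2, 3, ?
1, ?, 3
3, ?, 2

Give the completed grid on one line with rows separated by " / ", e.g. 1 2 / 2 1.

2 3 1 / 1 2 3 / 3 1 2

At row 1, column 3: row 1 has {2,3}; column 3 has {2,3}; that leaves 1.
At row 2, column 2: row 2 has {1,3}; column 2 has {3}; that leaves 2.
At row 3, column 2: row 3 has {2,3}; column 2 has {2,3}; that leaves 1.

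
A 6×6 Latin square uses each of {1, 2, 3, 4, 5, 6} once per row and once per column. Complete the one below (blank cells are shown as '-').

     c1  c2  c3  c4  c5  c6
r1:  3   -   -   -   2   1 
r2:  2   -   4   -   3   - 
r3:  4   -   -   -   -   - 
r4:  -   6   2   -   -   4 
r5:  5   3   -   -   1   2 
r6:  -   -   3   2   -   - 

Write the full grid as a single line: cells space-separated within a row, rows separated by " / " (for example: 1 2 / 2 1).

3 4 5 6 2 1 / 2 5 4 1 3 6 / 4 2 1 5 6 3 / 1 6 2 3 5 4 / 5 3 6 4 1 2 / 6 1 3 2 4 5

At row 4, column 1: row 4 has {2,4,6}; column 1 has {2,3,4,5}; that leaves 1.
At row 4, column 5: row 4 has {1,2,4,6}; column 5 has {1,2,3}; that leaves 5.
At row 5, column 3: row 5 has {1,2,3,5}; column 3 has {2,3,4}; that leaves 6.
At row 5, column 4: row 5 has {1,2,3,5,6}; column 4 has {2}; that leaves 4.
At row 6, column 1: row 6 has {2,3}; column 1 has {1,2,3,4,5}; that leaves 6.
At row 6, column 5: row 6 has {2,3,6}; column 5 has {1,2,3,5}; that leaves 4.
At row 6, column 6: row 6 has {2,3,4,6}; column 6 has {1,2,4}; that leaves 5.
At row 1, column 3: row 1 has {1,2,3}; column 3 has {2,3,4,6}; that leaves 5.
At row 1, column 4: row 1 has {1,2,3,5}; column 4 has {2,4}; that leaves 6.
At row 2, column 6: row 2 has {2,3,4}; column 6 has {1,2,4,5}; that leaves 6.
At row 3, column 3: row 3 has {4}; column 3 has {2,3,4,5,6}; that leaves 1.
At row 3, column 5: row 3 has {1,4}; column 5 has {1,2,3,4,5}; that leaves 6.
At row 3, column 6: row 3 has {1,4,6}; column 6 has {1,2,4,5,6}; that leaves 3.
At row 4, column 4: row 4 has {1,2,4,5,6}; column 4 has {2,4,6}; that leaves 3.
At row 6, column 2: row 6 has {2,3,4,5,6}; column 2 has {3,6}; that leaves 1.
At row 1, column 2: row 1 has {1,2,3,5,6}; column 2 has {1,3,6}; that leaves 4.
At row 2, column 2: row 2 has {2,3,4,6}; column 2 has {1,3,4,6}; that leaves 5.
At row 2, column 4: row 2 has {2,3,4,5,6}; column 4 has {2,3,4,6}; that leaves 1.
At row 3, column 2: row 3 has {1,3,4,6}; column 2 has {1,3,4,5,6}; that leaves 2.
At row 3, column 4: row 3 has {1,2,3,4,6}; column 4 has {1,2,3,4,6}; that leaves 5.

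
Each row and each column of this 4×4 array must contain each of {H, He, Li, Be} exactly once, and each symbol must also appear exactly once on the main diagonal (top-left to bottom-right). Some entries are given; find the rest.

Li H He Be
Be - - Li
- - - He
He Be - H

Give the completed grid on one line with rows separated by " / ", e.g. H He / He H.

Li H He Be / Be He H Li / H Li Be He / He Be Li H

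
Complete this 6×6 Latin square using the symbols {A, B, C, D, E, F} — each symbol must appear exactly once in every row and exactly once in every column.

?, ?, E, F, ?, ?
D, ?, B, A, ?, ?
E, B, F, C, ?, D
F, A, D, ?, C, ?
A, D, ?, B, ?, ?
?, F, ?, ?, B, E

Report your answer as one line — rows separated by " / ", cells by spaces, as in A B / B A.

B C E F D A / D E B A F C / E B F C A D / F A D E C B / A D C B E F / C F A D B E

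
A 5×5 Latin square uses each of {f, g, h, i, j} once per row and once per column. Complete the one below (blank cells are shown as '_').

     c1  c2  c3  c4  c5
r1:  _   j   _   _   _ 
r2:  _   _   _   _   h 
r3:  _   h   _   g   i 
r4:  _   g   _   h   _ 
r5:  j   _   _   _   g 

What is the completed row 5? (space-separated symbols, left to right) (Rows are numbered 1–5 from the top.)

(r1,c5) = f
(r3,c1) = f
(r3,c3) = j
(r4,c1) = i
(r4,c3) = f
(r4,c5) = j
(r1,c4) = i
(r2,c1) = g
(r2,c3) = i
(r5,c3) = h
(r5,c4) = f
(r1,c1) = h
(r1,c3) = g
(r2,c2) = f
(r2,c4) = j
(r5,c2) = i

j i h f g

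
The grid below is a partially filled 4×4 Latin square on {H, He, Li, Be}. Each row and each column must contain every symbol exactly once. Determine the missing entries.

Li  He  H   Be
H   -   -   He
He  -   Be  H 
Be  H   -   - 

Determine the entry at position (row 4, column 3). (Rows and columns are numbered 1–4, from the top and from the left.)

He

Cell (r2,c3): row 2 has {H,He}; column 3 has {H,Be} → Li.
Cell (r3,c2): row 3 has {H,He,Be}; column 2 has {H,He} → Li.
Cell (r4,c3): row 4 has {H,Be}; column 3 has {H,Li,Be} → He.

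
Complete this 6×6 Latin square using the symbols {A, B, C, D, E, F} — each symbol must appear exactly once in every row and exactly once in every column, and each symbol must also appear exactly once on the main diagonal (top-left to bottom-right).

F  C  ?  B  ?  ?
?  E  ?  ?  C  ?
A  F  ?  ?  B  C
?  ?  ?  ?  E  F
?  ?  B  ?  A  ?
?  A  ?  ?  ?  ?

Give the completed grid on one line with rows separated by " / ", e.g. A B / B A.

Cell (r1,c5): row 1 has {B,C,F}; column 5 has {A,B,C,E} → D.
Cell (r3,c3): row 3 has {A,B,C,F}; column 3 has {B}; the diagonal has {A,E,F} → D.
Cell (r3,c4): row 3 has {A,B,C,D,F}; column 4 has {B} → E.
Cell (r4,c4): row 4 has {E,F}; column 4 has {B,E}; the diagonal has {A,D,E,F} → C.
Cell (r5,c2): row 5 has {A,B}; column 2 has {A,C,E,F} → D.
Cell (r5,c4): row 5 has {A,B,D}; column 4 has {B,C,E} → F.
Cell (r5,c6): row 5 has {A,B,D,F}; column 6 has {C,F} → E.
Cell (r6,c4): row 6 has {A}; column 4 has {B,C,E,F} → D.
Cell (r6,c5): row 6 has {A,D}; column 5 has {A,B,C,D,E} → F.
Cell (r6,c6): row 6 has {A,D,F}; column 6 has {C,E,F}; the diagonal has {A,C,D,E,F} → B.
Cell (r1,c6): row 1 has {B,C,D,F}; column 6 has {B,C,E,F} → A.
Cell (r2,c4): row 2 has {C,E}; column 4 has {B,C,D,E,F} → A.
Cell (r2,c6): row 2 has {A,C,E}; column 6 has {A,B,C,E,F} → D.
Cell (r4,c2): row 4 has {C,E,F}; column 2 has {A,C,D,E,F} → B.
Cell (r4,c3): row 4 has {B,C,E,F}; column 3 has {B,D} → A.
Cell (r5,c1): row 5 has {A,B,D,E,F}; column 1 has {A,F} → C.
Cell (r6,c1): row 6 has {A,B,D,F}; column 1 has {A,C,F} → E.
Cell (r6,c3): row 6 has {A,B,D,E,F}; column 3 has {A,B,D} → C.
Cell (r1,c3): row 1 has {A,B,C,D,F}; column 3 has {A,B,C,D} → E.
Cell (r2,c1): row 2 has {A,C,D,E}; column 1 has {A,C,E,F} → B.
Cell (r2,c3): row 2 has {A,B,C,D,E}; column 3 has {A,B,C,D,E} → F.
Cell (r4,c1): row 4 has {A,B,C,E,F}; column 1 has {A,B,C,E,F} → D.

F C E B D A / B E F A C D / A F D E B C / D B A C E F / C D B F A E / E A C D F B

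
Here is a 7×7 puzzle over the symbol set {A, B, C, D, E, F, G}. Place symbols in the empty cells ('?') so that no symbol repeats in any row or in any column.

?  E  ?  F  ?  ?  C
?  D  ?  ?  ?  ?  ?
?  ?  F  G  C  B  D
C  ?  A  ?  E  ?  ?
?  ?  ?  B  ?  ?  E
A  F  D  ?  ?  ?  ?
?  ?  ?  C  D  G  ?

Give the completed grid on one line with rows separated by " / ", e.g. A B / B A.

(r3,c1) = E
(r3,c2) = A
(r4,c4) = D
(r4,c6) = F
(r6,c4) = E
(r6,c6) = C
(r7,c2) = B
(r7,c3) = E
(r2,c4) = A
(r2,c6) = E
(r4,c2) = G
(r4,c7) = B
(r5,c2) = C
(r5,c3) = G
(r6,c7) = G
(r7,c1) = F
(r7,c7) = A
(r1,c3) = B
(r2,c3) = C
(r2,c7) = F
(r5,c1) = D
(r5,c6) = A
(r6,c5) = B
(r1,c1) = G
(r1,c5) = A
(r1,c6) = D
(r2,c1) = B
(r2,c5) = G
(r5,c5) = F

G E B F A D C / B D C A G E F / E A F G C B D / C G A D E F B / D C G B F A E / A F D E B C G / F B E C D G A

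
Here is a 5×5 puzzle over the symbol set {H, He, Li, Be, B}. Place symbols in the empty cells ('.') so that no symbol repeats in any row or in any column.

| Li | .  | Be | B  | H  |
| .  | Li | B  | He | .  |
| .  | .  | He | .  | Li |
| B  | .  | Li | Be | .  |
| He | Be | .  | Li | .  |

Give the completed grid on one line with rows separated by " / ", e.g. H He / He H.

Li He Be B H / H Li B He Be / Be B He H Li / B H Li Be He / He Be H Li B

row 1 has {H,Li,Be,B}; column 2 has {Li,Be} — only He is left for (r1,c2).
row 2 has {He,Li,B}; column 5 has {H,Li} — only Be is left for (r2,c5).
row 3 has {He,Li}; column 4 has {He,Li,Be,B} — only H is left for (r3,c4).
row 4 has {Li,Be,B}; column 2 has {He,Li,Be} — only H is left for (r4,c2).
row 4 has {H,Li,Be,B}; column 5 has {H,Li,Be} — only He is left for (r4,c5).
row 5 has {He,Li,Be}; column 3 has {He,Li,Be,B} — only H is left for (r5,c3).
row 5 has {H,He,Li,Be}; column 5 has {H,He,Li,Be} — only B is left for (r5,c5).
row 2 has {He,Li,Be,B}; column 1 has {He,Li,B} — only H is left for (r2,c1).
row 3 has {H,He,Li}; column 1 has {H,He,Li,B} — only Be is left for (r3,c1).
row 3 has {H,He,Li,Be}; column 2 has {H,He,Li,Be} — only B is left for (r3,c2).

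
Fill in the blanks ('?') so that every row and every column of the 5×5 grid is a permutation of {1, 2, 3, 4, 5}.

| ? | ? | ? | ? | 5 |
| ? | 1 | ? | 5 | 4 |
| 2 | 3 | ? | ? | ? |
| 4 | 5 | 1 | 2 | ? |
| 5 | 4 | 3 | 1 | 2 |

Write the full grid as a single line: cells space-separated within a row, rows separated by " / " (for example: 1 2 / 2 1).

(r1,c2): row 1 has {5}; column 2 has {1,3,4,5}, so it must be 2.
(r1,c3): row 1 has {2,5}; column 3 has {1,3}, so it must be 4.
(r1,c4): row 1 has {2,4,5}; column 4 has {1,2,5}, so it must be 3.
(r2,c1): row 2 has {1,4,5}; column 1 has {2,4,5}, so it must be 3.
(r2,c3): row 2 has {1,3,4,5}; column 3 has {1,3,4}, so it must be 2.
(r3,c3): row 3 has {2,3}; column 3 has {1,2,3,4}, so it must be 5.
(r3,c4): row 3 has {2,3,5}; column 4 has {1,2,3,5}, so it must be 4.
(r3,c5): row 3 has {2,3,4,5}; column 5 has {2,4,5}, so it must be 1.
(r4,c5): row 4 has {1,2,4,5}; column 5 has {1,2,4,5}, so it must be 3.
(r1,c1): row 1 has {2,3,4,5}; column 1 has {2,3,4,5}, so it must be 1.

1 2 4 3 5 / 3 1 2 5 4 / 2 3 5 4 1 / 4 5 1 2 3 / 5 4 3 1 2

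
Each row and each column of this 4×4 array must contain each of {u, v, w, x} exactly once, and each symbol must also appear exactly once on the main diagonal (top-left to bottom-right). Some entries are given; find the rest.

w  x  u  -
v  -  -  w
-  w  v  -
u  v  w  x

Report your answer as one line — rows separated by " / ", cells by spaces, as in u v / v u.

At row 1, column 4: row 1 has {u,w,x}; column 4 has {w,x}; that leaves v.
At row 2, column 2: row 2 has {v,w}; column 2 has {v,w,x}; the diagonal has {v,w,x}; that leaves u.
At row 2, column 3: row 2 has {u,v,w}; column 3 has {u,v,w}; that leaves x.
At row 3, column 1: row 3 has {v,w}; column 1 has {u,v,w}; that leaves x.
At row 3, column 4: row 3 has {v,w,x}; column 4 has {v,w,x}; that leaves u.

w x u v / v u x w / x w v u / u v w x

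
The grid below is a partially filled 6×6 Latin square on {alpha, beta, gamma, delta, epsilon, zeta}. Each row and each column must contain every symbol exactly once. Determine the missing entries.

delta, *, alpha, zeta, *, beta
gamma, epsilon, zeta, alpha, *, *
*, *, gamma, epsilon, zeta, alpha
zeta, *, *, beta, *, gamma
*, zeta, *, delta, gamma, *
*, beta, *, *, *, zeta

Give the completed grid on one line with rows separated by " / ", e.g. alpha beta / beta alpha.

row 1 has {alpha,beta,delta,zeta}; column 2 has {beta,epsilon,zeta} — only gamma is left for (r1,c2).
row 1 has {alpha,beta,gamma,delta,zeta}; column 5 has {gamma,zeta} — only epsilon is left for (r1,c5).
row 2 has {alpha,gamma,epsilon,zeta}; column 6 has {alpha,beta,gamma,zeta} — only delta is left for (r2,c6).
row 3 has {alpha,gamma,epsilon,zeta}; column 1 has {gamma,delta,zeta} — only beta is left for (r3,c1).
row 3 has {alpha,beta,gamma,epsilon,zeta}; column 2 has {beta,gamma,epsilon,zeta} — only delta is left for (r3,c2).
row 4 has {beta,gamma,zeta}; column 2 has {beta,gamma,delta,epsilon,zeta} — only alpha is left for (r4,c2).
row 4 has {alpha,beta,gamma,zeta}; column 5 has {gamma,epsilon,zeta} — only delta is left for (r4,c5).
row 5 has {gamma,delta,zeta}; column 6 has {alpha,beta,gamma,delta,zeta} — only epsilon is left for (r5,c6).
row 6 has {beta,zeta}; column 4 has {alpha,beta,delta,epsilon,zeta} — only gamma is left for (r6,c4).
row 6 has {beta,gamma,zeta}; column 5 has {gamma,delta,epsilon,zeta} — only alpha is left for (r6,c5).
row 2 has {alpha,gamma,delta,epsilon,zeta}; column 5 has {alpha,gamma,delta,epsilon,zeta} — only beta is left for (r2,c5).
row 4 has {alpha,beta,gamma,delta,zeta}; column 3 has {alpha,gamma,zeta} — only epsilon is left for (r4,c3).
row 5 has {gamma,delta,epsilon,zeta}; column 1 has {beta,gamma,delta,zeta} — only alpha is left for (r5,c1).
row 5 has {alpha,gamma,delta,epsilon,zeta}; column 3 has {alpha,gamma,epsilon,zeta} — only beta is left for (r5,c3).
row 6 has {alpha,beta,gamma,zeta}; column 1 has {alpha,beta,gamma,delta,zeta} — only epsilon is left for (r6,c1).
row 6 has {alpha,beta,gamma,epsilon,zeta}; column 3 has {alpha,beta,gamma,epsilon,zeta} — only delta is left for (r6,c3).

delta gamma alpha zeta epsilon beta / gamma epsilon zeta alpha beta delta / beta delta gamma epsilon zeta alpha / zeta alpha epsilon beta delta gamma / alpha zeta beta delta gamma epsilon / epsilon beta delta gamma alpha zeta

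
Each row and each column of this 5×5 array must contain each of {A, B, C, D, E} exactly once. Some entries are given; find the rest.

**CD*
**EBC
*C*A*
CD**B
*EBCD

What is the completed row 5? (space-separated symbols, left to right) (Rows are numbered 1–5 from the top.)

A E B C D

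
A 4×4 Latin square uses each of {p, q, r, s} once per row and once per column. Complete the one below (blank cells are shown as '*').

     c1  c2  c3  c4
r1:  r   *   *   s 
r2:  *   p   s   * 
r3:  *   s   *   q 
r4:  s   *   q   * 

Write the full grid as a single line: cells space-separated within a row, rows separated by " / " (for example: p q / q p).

r q p s / q p s r / p s r q / s r q p

Cell (r1,c2): row 1 has {r,s}; column 2 has {p,s} → q.
Cell (r1,c3): row 1 has {q,r,s}; column 3 has {q,s} → p.
Cell (r2,c1): row 2 has {p,s}; column 1 has {r,s} → q.
Cell (r2,c4): row 2 has {p,q,s}; column 4 has {q,s} → r.
Cell (r3,c1): row 3 has {q,s}; column 1 has {q,r,s} → p.
Cell (r3,c3): row 3 has {p,q,s}; column 3 has {p,q,s} → r.
Cell (r4,c2): row 4 has {q,s}; column 2 has {p,q,s} → r.
Cell (r4,c4): row 4 has {q,r,s}; column 4 has {q,r,s} → p.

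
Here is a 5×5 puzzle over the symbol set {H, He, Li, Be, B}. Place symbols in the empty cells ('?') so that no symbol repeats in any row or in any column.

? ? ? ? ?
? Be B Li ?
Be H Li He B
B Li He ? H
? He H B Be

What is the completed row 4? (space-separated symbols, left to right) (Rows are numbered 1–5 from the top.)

B Li He Be H

(r1,c2): row 1 is empty so far; column 2 has {H,He,Li,Be}, so it must be B.
(r1,c3): row 1 has {B}; column 3 has {H,He,Li,B}, so it must be Be.
(r1,c4): row 1 has {Be,B}; column 4 has {He,Li,B}, so it must be H.
(r2,c5): row 2 has {Li,Be,B}; column 5 has {H,Be,B}, so it must be He.
(r4,c4): row 4 has {H,He,Li,B}; column 4 has {H,He,Li,B}, so it must be Be.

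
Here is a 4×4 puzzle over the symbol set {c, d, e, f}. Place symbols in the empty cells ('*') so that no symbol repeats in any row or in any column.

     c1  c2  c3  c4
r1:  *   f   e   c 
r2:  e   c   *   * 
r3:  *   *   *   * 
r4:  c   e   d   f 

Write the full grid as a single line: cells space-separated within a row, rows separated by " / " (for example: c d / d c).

d f e c / e c f d / f d c e / c e d f

(r1,c1): row 1 has {c,e,f}; column 1 has {c,e}, so it must be d.
(r2,c3): row 2 has {c,e}; column 3 has {d,e}, so it must be f.
(r2,c4): row 2 has {c,e,f}; column 4 has {c,f}, so it must be d.
(r3,c1): row 3 is empty so far; column 1 has {c,d,e}, so it must be f.
(r3,c2): row 3 has {f}; column 2 has {c,e,f}, so it must be d.
(r3,c3): row 3 has {d,f}; column 3 has {d,e,f}, so it must be c.
(r3,c4): row 3 has {c,d,f}; column 4 has {c,d,f}, so it must be e.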